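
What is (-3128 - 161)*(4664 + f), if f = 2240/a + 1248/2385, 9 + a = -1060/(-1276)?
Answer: -14957951297432/1035885 ≈ -1.4440e+7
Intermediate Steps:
a = -2606/319 (a = -9 - 1060/(-1276) = -9 - 1060*(-1/1276) = -9 + 265/319 = -2606/319 ≈ -8.1693)
f = -283495552/1035885 (f = 2240/(-2606/319) + 1248/2385 = 2240*(-319/2606) + 1248*(1/2385) = -357280/1303 + 416/795 = -283495552/1035885 ≈ -273.67)
(-3128 - 161)*(4664 + f) = (-3128 - 161)*(4664 - 283495552/1035885) = -3289*4547872088/1035885 = -14957951297432/1035885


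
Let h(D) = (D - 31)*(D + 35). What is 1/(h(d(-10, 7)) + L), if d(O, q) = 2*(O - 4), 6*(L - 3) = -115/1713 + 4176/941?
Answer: -9671598/3958309907 ≈ -0.0024434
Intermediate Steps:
L = 36060067/9671598 (L = 3 + (-115/1713 + 4176/941)/6 = 3 + (1/6)*(7045273/1611933) = 3 + 7045273/9671598 = 36060067/9671598 ≈ 3.7285)
d(O, q) = -8 + 2*O (d(O, q) = 2*(-4 + O) = -8 + 2*O)
h(D) = (-31 + D)*(35 + D)
1/(h(d(-10, 7)) + L) = 1/((-1085 + (-8 + 2*(-10))**2 + 4*(-8 + 2*(-10))) + 36060067/9671598) = 1/((-1085 + (-8 - 20)**2 + 4*(-8 - 20)) + 36060067/9671598) = 1/((-1085 + (-28)**2 + 4*(-28)) + 36060067/9671598) = 1/((-1085 + 784 - 112) + 36060067/9671598) = 1/(-413 + 36060067/9671598) = 1/(-3958309907/9671598) = -9671598/3958309907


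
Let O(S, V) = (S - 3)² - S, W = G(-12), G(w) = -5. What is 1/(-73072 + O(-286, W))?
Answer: 1/10735 ≈ 9.3153e-5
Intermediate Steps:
W = -5
O(S, V) = (-3 + S)² - S
1/(-73072 + O(-286, W)) = 1/(-73072 + ((-3 - 286)² - 1*(-286))) = 1/(-73072 + ((-289)² + 286)) = 1/(-73072 + (83521 + 286)) = 1/(-73072 + 83807) = 1/10735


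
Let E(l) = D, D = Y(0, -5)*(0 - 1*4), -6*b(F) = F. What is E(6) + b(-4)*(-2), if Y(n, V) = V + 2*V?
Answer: 176/3 ≈ 58.667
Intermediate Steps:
b(F) = -F/6
Y(n, V) = 3*V
D = 60 (D = (3*(-5))*(0 - 1*4) = -15*(0 - 4) = -15*(-4) = 60)
E(l) = 60
E(6) + b(-4)*(-2) = 60 - ⅙*(-4)*(-2) = 60 + (⅔)*(-2) = 60 - 4/3 = 176/3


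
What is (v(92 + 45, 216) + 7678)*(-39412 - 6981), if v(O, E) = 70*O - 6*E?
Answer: -740988996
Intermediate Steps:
v(O, E) = -6*E + 70*O
(v(92 + 45, 216) + 7678)*(-39412 - 6981) = ((-6*216 + 70*(92 + 45)) + 7678)*(-39412 - 6981) = ((-1296 + 70*137) + 7678)*(-46393) = ((-1296 + 9590) + 7678)*(-46393) = (8294 + 7678)*(-46393) = 15972*(-46393) = -740988996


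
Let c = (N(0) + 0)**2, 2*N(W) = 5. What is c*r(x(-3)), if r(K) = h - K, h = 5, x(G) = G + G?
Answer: 275/4 ≈ 68.750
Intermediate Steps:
N(W) = 5/2 (N(W) = (1/2)*5 = 5/2)
x(G) = 2*G
r(K) = 5 - K
c = 25/4 (c = (5/2 + 0)**2 = (5/2)**2 = 25/4 ≈ 6.2500)
c*r(x(-3)) = 25*(5 - 2*(-3))/4 = 25*(5 - 1*(-6))/4 = 25*(5 + 6)/4 = (25/4)*11 = 275/4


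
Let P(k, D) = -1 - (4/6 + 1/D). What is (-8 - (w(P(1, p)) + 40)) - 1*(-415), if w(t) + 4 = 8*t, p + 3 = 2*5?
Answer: 8095/21 ≈ 385.48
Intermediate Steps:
p = 7 (p = -3 + 2*5 = -3 + 10 = 7)
P(k, D) = -5/3 - 1/D (P(k, D) = -1 - (4*(⅙) + 1/D) = -1 - (⅔ + 1/D) = -1 + (-⅔ - 1/D) = -5/3 - 1/D)
w(t) = -4 + 8*t
(-8 - (w(P(1, p)) + 40)) - 1*(-415) = (-8 - ((-4 + 8*(-5/3 - 1/7)) + 40)) - 1*(-415) = (-8 - ((-4 + 8*(-5/3 - 1*⅐)) + 40)) + 415 = (-8 - ((-4 + 8*(-5/3 - ⅐)) + 40)) + 415 = (-8 - ((-4 + 8*(-38/21)) + 40)) + 415 = (-8 - ((-4 - 304/21) + 40)) + 415 = (-8 - (-388/21 + 40)) + 415 = (-8 - 1*452/21) + 415 = (-8 - 452/21) + 415 = -620/21 + 415 = 8095/21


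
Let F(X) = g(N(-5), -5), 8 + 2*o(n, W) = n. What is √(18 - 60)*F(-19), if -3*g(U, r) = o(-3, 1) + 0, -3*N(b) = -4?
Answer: 11*I*√42/6 ≈ 11.881*I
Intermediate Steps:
o(n, W) = -4 + n/2
N(b) = 4/3 (N(b) = -⅓*(-4) = 4/3)
g(U, r) = 11/6 (g(U, r) = -((-4 + (½)*(-3)) + 0)/3 = -((-4 - 3/2) + 0)/3 = -(-11/2 + 0)/3 = -⅓*(-11/2) = 11/6)
F(X) = 11/6
√(18 - 60)*F(-19) = √(18 - 60)*(11/6) = √(-42)*(11/6) = (I*√42)*(11/6) = 11*I*√42/6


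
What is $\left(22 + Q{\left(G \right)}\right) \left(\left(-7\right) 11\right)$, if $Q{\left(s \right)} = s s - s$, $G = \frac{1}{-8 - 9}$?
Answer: $- \frac{490952}{289} \approx -1698.8$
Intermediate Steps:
$G = - \frac{1}{17}$ ($G = \frac{1}{-17} = - \frac{1}{17} \approx -0.058824$)
$Q{\left(s \right)} = s^{2} - s$
$\left(22 + Q{\left(G \right)}\right) \left(\left(-7\right) 11\right) = \left(22 - \frac{-1 - \frac{1}{17}}{17}\right) \left(\left(-7\right) 11\right) = \left(22 - - \frac{18}{289}\right) \left(-77\right) = \left(22 + \frac{18}{289}\right) \left(-77\right) = \frac{6376}{289} \left(-77\right) = - \frac{490952}{289}$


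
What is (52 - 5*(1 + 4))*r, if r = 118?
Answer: 3186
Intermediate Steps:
(52 - 5*(1 + 4))*r = (52 - 5*(1 + 4))*118 = (52 - 5*5)*118 = (52 - 25)*118 = 27*118 = 3186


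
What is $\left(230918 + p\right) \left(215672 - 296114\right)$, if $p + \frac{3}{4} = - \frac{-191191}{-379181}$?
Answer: $- \frac{1280625562131075}{68942} \approx -1.8575 \cdot 10^{10}$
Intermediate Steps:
$p = - \frac{172937}{137884}$ ($p = - \frac{3}{4} - - \frac{191191}{-379181} = - \frac{3}{4} - \left(-191191\right) \left(- \frac{1}{379181}\right) = - \frac{3}{4} - \frac{17381}{34471} = - \frac{172937}{137884} \approx -1.2542$)
$\left(230918 + p\right) \left(215672 - 296114\right) = \left(230918 - \frac{172937}{137884}\right) \left(215672 - 296114\right) = \frac{31839724575}{137884} \left(-80442\right) = - \frac{1280625562131075}{68942}$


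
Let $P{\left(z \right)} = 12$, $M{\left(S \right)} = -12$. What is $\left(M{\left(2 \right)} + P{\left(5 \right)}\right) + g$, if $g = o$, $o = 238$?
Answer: $238$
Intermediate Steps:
$g = 238$
$\left(M{\left(2 \right)} + P{\left(5 \right)}\right) + g = \left(-12 + 12\right) + 238 = 0 + 238 = 238$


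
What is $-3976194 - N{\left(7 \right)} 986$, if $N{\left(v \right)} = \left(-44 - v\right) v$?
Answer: $-3624192$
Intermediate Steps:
$N{\left(v \right)} = v \left(-44 - v\right)$
$-3976194 - N{\left(7 \right)} 986 = -3976194 - \left(-1\right) 7 \left(44 + 7\right) 986 = -3976194 - \left(-1\right) 7 \cdot 51 \cdot 986 = -3976194 - \left(-357\right) 986 = -3976194 - -352002 = -3976194 + 352002 = -3624192$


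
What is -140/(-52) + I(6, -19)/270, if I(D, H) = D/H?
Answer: 29912/11115 ≈ 2.6911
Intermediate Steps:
-140/(-52) + I(6, -19)/270 = -140/(-52) + (6/(-19))/270 = -140*(-1/52) + (6*(-1/19))*(1/270) = 35/13 - 6/19*1/270 = 35/13 - 1/855 = 29912/11115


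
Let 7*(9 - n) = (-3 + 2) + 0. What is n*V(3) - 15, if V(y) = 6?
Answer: 279/7 ≈ 39.857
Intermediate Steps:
n = 64/7 (n = 9 - ((-3 + 2) + 0)/7 = 9 - (-1 + 0)/7 = 9 - ⅐*(-1) = 9 + ⅐ = 64/7 ≈ 9.1429)
n*V(3) - 15 = (64/7)*6 - 15 = 384/7 - 15 = 279/7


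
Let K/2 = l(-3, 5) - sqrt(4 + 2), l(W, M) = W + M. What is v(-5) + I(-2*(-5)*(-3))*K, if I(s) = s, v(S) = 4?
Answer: -116 + 60*sqrt(6) ≈ 30.969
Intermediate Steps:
l(W, M) = M + W
K = 4 - 2*sqrt(6) (K = 2*((5 - 3) - sqrt(4 + 2)) = 2*(2 - sqrt(6)) = 4 - 2*sqrt(6) ≈ -0.89898)
v(-5) + I(-2*(-5)*(-3))*K = 4 + (-2*(-5)*(-3))*(4 - 2*sqrt(6)) = 4 + (10*(-3))*(4 - 2*sqrt(6)) = 4 - 30*(4 - 2*sqrt(6)) = 4 + (-120 + 60*sqrt(6)) = -116 + 60*sqrt(6)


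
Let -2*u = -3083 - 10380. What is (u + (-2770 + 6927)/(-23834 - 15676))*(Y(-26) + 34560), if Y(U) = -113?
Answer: 4580717416688/19755 ≈ 2.3188e+8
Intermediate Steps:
u = 13463/2 (u = -(-3083 - 10380)/2 = -½*(-13463) = 13463/2 ≈ 6731.5)
(u + (-2770 + 6927)/(-23834 - 15676))*(Y(-26) + 34560) = (13463/2 + (-2770 + 6927)/(-23834 - 15676))*(-113 + 34560) = (13463/2 + 4157/(-39510))*34447 = (13463/2 + 4157*(-1/39510))*34447 = (13463/2 - 4157/39510)*34447 = (132978704/19755)*34447 = 4580717416688/19755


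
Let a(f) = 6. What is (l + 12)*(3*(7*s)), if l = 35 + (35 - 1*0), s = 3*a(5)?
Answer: 30996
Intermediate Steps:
s = 18 (s = 3*6 = 18)
l = 70 (l = 35 + (35 + 0) = 35 + 35 = 70)
(l + 12)*(3*(7*s)) = (70 + 12)*(3*(7*18)) = 82*(3*126) = 82*378 = 30996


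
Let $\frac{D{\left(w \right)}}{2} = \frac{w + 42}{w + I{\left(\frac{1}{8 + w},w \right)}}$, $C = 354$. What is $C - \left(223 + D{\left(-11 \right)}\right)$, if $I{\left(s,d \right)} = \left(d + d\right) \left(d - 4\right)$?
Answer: $\frac{41727}{319} \approx 130.81$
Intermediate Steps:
$I{\left(s,d \right)} = 2 d \left(-4 + d\right)$
$D{\left(w \right)} = \frac{2 \left(42 + w\right)}{w + 2 w \left(-4 + w\right)}$ ($D{\left(w \right)} = 2 \frac{w + 42}{w + 2 w \left(-4 + w\right)} = 2 \frac{42 + w}{w + 2 w \left(-4 + w\right)} = \frac{2 \left(42 + w\right)}{w + 2 w \left(-4 + w\right)}$)
$C - \left(223 + D{\left(-11 \right)}\right) = 354 - \left(223 + \frac{2 \left(42 - 11\right)}{\left(-11\right) \left(-7 + 2 \left(-11\right)\right)}\right) = 354 - \left(223 + 2 \left(- \frac{1}{11}\right) \frac{1}{-7 - 22} \cdot 31\right) = 354 - \left(223 + 2 \left(- \frac{1}{11}\right) \frac{1}{-29} \cdot 31\right) = 354 - \left(223 + 2 \left(- \frac{1}{11}\right) \left(- \frac{1}{29}\right) 31\right) = 354 - \left(223 + \frac{62}{319}\right) = 354 - \frac{71199}{319} = \frac{41727}{319}$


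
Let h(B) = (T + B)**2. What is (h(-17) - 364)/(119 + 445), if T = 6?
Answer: -81/188 ≈ -0.43085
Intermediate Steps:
h(B) = (6 + B)**2
(h(-17) - 364)/(119 + 445) = ((6 - 17)**2 - 364)/(119 + 445) = ((-11)**2 - 364)/564 = (121 - 364)*(1/564) = -243*1/564 = -81/188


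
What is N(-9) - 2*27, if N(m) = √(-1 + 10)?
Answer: -51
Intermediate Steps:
N(m) = 3 (N(m) = √9 = 3)
N(-9) - 2*27 = 3 - 2*27 = 3 - 54 = -51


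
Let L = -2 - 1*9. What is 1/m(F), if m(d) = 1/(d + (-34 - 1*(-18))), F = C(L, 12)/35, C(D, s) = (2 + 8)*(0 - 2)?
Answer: -116/7 ≈ -16.571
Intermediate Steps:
L = -11 (L = -2 - 9 = -11)
C(D, s) = -20 (C(D, s) = 10*(-2) = -20)
F = -4/7 (F = -20/35 = -20*1/35 = -4/7 ≈ -0.57143)
m(d) = 1/(-16 + d) (m(d) = 1/(d + (-34 + 18)) = 1/(d - 16) = 1/(-16 + d))
1/m(F) = 1/(1/(-16 - 4/7)) = 1/(1/(-116/7)) = 1/(-7/116) = -116/7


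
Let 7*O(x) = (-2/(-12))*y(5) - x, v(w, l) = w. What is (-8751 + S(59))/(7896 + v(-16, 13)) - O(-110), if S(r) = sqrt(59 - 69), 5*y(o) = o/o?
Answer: -2784959/165480 + I*sqrt(10)/7880 ≈ -16.83 + 0.0004013*I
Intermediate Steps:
y(o) = 1/5 (y(o) = (o/o)/5 = (1/5)*1 = 1/5)
S(r) = I*sqrt(10) (S(r) = sqrt(-10) = I*sqrt(10))
O(x) = 1/210 - x/7 (O(x) = (-2/(-12)*(1/5) - x)/7 = (-2*(-1/12)*(1/5) - x)/7 = ((1/6)*(1/5) - x)/7 = (1/30 - x)/7 = 1/210 - x/7)
(-8751 + S(59))/(7896 + v(-16, 13)) - O(-110) = (-8751 + I*sqrt(10))/(7896 - 16) - (1/210 - 1/7*(-110)) = (-8751 + I*sqrt(10))/7880 - (1/210 + 110/7) = (-8751 + I*sqrt(10))*(1/7880) - 1*3301/210 = (-8751/7880 + I*sqrt(10)/7880) - 3301/210 = -2784959/165480 + I*sqrt(10)/7880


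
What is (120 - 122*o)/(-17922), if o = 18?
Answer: 346/2987 ≈ 0.11584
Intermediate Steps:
(120 - 122*o)/(-17922) = (120 - 122*18)/(-17922) = (120 - 2196)*(-1/17922) = -2076*(-1/17922) = 346/2987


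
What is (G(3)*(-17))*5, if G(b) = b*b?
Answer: -765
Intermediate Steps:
G(b) = b**2
(G(3)*(-17))*5 = (3**2*(-17))*5 = (9*(-17))*5 = -153*5 = -765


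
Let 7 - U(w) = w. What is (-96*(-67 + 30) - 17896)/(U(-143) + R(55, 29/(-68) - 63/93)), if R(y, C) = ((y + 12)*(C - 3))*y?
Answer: 30237152/31562735 ≈ 0.95800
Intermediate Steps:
U(w) = 7 - w
R(y, C) = y*(-3 + C)*(12 + y) (R(y, C) = ((12 + y)*(-3 + C))*y = ((-3 + C)*(12 + y))*y = y*(-3 + C)*(12 + y))
(-96*(-67 + 30) - 17896)/(U(-143) + R(55, 29/(-68) - 63/93)) = (-96*(-67 + 30) - 17896)/((7 - 1*(-143)) + 55*(-36 - 3*55 + 12*(29/(-68) - 63/93) + (29/(-68) - 63/93)*55)) = (-96*(-37) - 17896)/((7 + 143) + 55*(-36 - 165 + 12*(29*(-1/68) - 63*1/93) + (29*(-1/68) - 63*1/93)*55)) = (3552 - 17896)/(150 + 55*(-36 - 165 + 12*(-29/68 - 21/31) + (-29/68 - 21/31)*55)) = -14344/(150 + 55*(-36 - 165 + 12*(-2327/2108) - 2327/2108*55)) = -14344/(150 + 55*(-36 - 165 - 6981/527 - 127985/2108)) = -14344/(150 + 55*(-579617/2108)) = -14344/(150 - 31878935/2108) = -14344/(-31562735/2108) = -14344*(-2108/31562735) = 30237152/31562735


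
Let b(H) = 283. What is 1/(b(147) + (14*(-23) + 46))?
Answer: ⅐ ≈ 0.14286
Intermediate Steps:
1/(b(147) + (14*(-23) + 46)) = 1/(283 + (14*(-23) + 46)) = 1/(283 + (-322 + 46)) = 1/(283 - 276) = 1/7 = ⅐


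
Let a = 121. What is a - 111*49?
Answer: -5318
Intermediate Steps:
a - 111*49 = 121 - 111*49 = 121 - 5439 = -5318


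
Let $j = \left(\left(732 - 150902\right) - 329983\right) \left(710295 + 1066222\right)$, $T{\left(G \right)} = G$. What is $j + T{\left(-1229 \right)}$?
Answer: $-852999968330$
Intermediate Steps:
$j = -852999967101$ ($j = \left(\left(732 - 150902\right) - 329983\right) 1776517 = \left(-150170 - 329983\right) 1776517 = \left(-480153\right) 1776517 = -852999967101$)
$j + T{\left(-1229 \right)} = -852999967101 - 1229 = -852999968330$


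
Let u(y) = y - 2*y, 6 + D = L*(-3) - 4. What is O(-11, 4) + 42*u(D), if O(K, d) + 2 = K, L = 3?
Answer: 785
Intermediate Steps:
O(K, d) = -2 + K
D = -19 (D = -6 + (3*(-3) - 4) = -6 + (-9 - 4) = -6 - 13 = -19)
u(y) = -y
O(-11, 4) + 42*u(D) = (-2 - 11) + 42*(-1*(-19)) = -13 + 42*19 = -13 + 798 = 785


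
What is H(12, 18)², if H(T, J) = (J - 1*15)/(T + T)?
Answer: 1/64 ≈ 0.015625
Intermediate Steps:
H(T, J) = (-15 + J)/(2*T) (H(T, J) = (J - 15)/((2*T)) = (-15 + J)*(1/(2*T)) = (-15 + J)/(2*T))
H(12, 18)² = ((½)*(-15 + 18)/12)² = ((½)*(1/12)*3)² = (⅛)² = 1/64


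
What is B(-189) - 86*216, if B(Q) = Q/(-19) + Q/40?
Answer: -14113791/760 ≈ -18571.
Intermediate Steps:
B(Q) = -21*Q/760 (B(Q) = Q*(-1/19) + Q*(1/40) = -Q/19 + Q/40 = -21*Q/760)
B(-189) - 86*216 = -21/760*(-189) - 86*216 = 3969/760 - 18576 = -14113791/760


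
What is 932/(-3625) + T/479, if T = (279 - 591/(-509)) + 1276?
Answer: 2644079898/883814875 ≈ 2.9917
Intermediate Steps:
T = 792086/509 (T = (279 - 591*(-1/509)) + 1276 = (279 + 591/509) + 1276 = 142602/509 + 1276 = 792086/509 ≈ 1556.2)
932/(-3625) + T/479 = 932/(-3625) + (792086/509)/479 = 932*(-1/3625) + (792086/509)*(1/479) = -932/3625 + 792086/243811 = 2644079898/883814875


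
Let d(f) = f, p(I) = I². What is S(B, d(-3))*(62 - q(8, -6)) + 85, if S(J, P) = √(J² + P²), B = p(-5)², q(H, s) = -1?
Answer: 85 + 63*√390634 ≈ 39460.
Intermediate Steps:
B = 625 (B = ((-5)²)² = 25² = 625)
S(B, d(-3))*(62 - q(8, -6)) + 85 = √(625² + (-3)²)*(62 - 1*(-1)) + 85 = √(390625 + 9)*(62 + 1) + 85 = √390634*63 + 85 = 63*√390634 + 85 = 85 + 63*√390634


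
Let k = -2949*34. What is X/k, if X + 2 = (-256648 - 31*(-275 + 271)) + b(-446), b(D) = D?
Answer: 7558/2949 ≈ 2.5629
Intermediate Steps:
k = -100266
X = -256972 (X = -2 + ((-256648 - 31*(-275 + 271)) - 446) = -2 + ((-256648 - 31*(-4)) - 446) = -2 + ((-256648 + 124) - 446) = -2 + (-256524 - 446) = -2 - 256970 = -256972)
X/k = -256972/(-100266) = -256972*(-1/100266) = 7558/2949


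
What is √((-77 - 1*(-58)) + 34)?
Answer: √15 ≈ 3.8730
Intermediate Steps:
√((-77 - 1*(-58)) + 34) = √((-77 + 58) + 34) = √(-19 + 34) = √15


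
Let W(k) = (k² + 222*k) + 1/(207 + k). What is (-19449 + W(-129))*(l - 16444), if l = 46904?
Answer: -37355946010/39 ≈ -9.5784e+8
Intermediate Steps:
W(k) = k² + 1/(207 + k) + 222*k
(-19449 + W(-129))*(l - 16444) = (-19449 + (1 + (-129)³ + 429*(-129)² + 45954*(-129))/(207 - 129))*(46904 - 16444) = (-19449 + (1 - 2146689 + 429*16641 - 5928066)/78)*30460 = (-19449 + (1 - 2146689 + 7138989 - 5928066)/78)*30460 = (-19449 + (1/78)*(-935765))*30460 = (-19449 - 935765/78)*30460 = -2452787/78*30460 = -37355946010/39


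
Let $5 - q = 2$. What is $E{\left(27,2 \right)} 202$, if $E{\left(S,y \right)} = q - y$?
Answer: $202$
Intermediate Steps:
$q = 3$ ($q = 5 - 2 = 3$)
$E{\left(S,y \right)} = 3 - y$
$E{\left(27,2 \right)} 202 = \left(3 - 2\right) 202 = 1 \cdot 202 = 202$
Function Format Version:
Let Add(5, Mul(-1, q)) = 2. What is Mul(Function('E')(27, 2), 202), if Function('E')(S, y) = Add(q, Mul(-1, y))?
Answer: 202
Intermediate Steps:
q = 3 (q = Add(5, Mul(-1, 2)) = Add(5, -2) = 3)
Function('E')(S, y) = Add(3, Mul(-1, y))
Mul(Function('E')(27, 2), 202) = Mul(Add(3, Mul(-1, 2)), 202) = Mul(Add(3, -2), 202) = Mul(1, 202) = 202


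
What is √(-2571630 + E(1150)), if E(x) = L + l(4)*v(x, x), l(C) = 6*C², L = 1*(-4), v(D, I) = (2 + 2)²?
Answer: I*√2570098 ≈ 1603.2*I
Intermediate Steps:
v(D, I) = 16 (v(D, I) = 4² = 16)
L = -4
E(x) = 1532 (E(x) = -4 + (6*4²)*16 = -4 + (6*16)*16 = -4 + 96*16 = -4 + 1536 = 1532)
√(-2571630 + E(1150)) = √(-2571630 + 1532) = √(-2570098) = I*√2570098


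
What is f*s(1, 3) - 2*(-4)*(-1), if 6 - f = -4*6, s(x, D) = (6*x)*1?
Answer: 172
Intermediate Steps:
s(x, D) = 6*x
f = 30 (f = 6 - (-4)*6 = 6 - 1*(-24) = 6 + 24 = 30)
f*s(1, 3) - 2*(-4)*(-1) = 30*(6*1) - 2*(-4)*(-1) = 30*6 + 8*(-1) = 180 - 8 = 172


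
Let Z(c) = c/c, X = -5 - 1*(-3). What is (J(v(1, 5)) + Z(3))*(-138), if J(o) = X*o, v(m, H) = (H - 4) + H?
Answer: 1518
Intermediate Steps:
X = -2 (X = -5 + 3 = -2)
v(m, H) = -4 + 2*H (v(m, H) = (-4 + H) + H = -4 + 2*H)
Z(c) = 1
J(o) = -2*o
(J(v(1, 5)) + Z(3))*(-138) = (-2*(-4 + 2*5) + 1)*(-138) = (-2*(-4 + 10) + 1)*(-138) = (-2*6 + 1)*(-138) = (-12 + 1)*(-138) = -11*(-138) = 1518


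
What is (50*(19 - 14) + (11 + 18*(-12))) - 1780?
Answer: -1735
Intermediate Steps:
(50*(19 - 14) + (11 + 18*(-12))) - 1780 = (50*5 + (11 - 216)) - 1780 = (250 - 205) - 1780 = 45 - 1780 = -1735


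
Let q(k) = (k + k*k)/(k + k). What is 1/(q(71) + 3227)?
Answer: 1/3263 ≈ 0.00030647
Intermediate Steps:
q(k) = (k + k²)/(2*k) (q(k) = (k + k²)/((2*k)) = (k + k²)*(1/(2*k)) = (k + k²)/(2*k))
1/(q(71) + 3227) = 1/((½ + (½)*71) + 3227) = 1/((½ + 71/2) + 3227) = 1/(36 + 3227) = 1/3263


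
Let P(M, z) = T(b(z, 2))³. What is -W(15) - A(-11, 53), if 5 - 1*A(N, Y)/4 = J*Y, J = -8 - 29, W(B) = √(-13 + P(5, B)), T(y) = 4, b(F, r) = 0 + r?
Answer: -7864 - √51 ≈ -7871.1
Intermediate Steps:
b(F, r) = r
P(M, z) = 64 (P(M, z) = 4³ = 64)
W(B) = √51 (W(B) = √(-13 + 64) = √51)
J = -37
A(N, Y) = 20 + 148*Y (A(N, Y) = 20 - (-148)*Y = 20 + 148*Y)
-W(15) - A(-11, 53) = -√51 - (20 + 148*53) = -√51 - (20 + 7844) = -√51 - 1*7864 = -√51 - 7864 = -7864 - √51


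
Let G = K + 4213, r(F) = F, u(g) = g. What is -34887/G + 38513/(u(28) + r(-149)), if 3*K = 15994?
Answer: -101400610/314963 ≈ -321.94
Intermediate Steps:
K = 15994/3 (K = (⅓)*15994 = 15994/3 ≈ 5331.3)
G = 28633/3 (G = 15994/3 + 4213 = 28633/3 ≈ 9544.3)
-34887/G + 38513/(u(28) + r(-149)) = -34887/28633/3 + 38513/(28 - 149) = -34887*3/28633 + 38513/(-121) = -104661/28633 + 38513*(-1/121) = -104661/28633 - 38513/121 = -101400610/314963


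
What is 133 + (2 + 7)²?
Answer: 214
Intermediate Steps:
133 + (2 + 7)² = 133 + 9² = 133 + 81 = 214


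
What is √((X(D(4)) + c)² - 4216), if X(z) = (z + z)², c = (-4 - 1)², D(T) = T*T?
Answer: √1096185 ≈ 1047.0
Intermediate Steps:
D(T) = T²
c = 25 (c = (-5)² = 25)
X(z) = 4*z² (X(z) = (2*z)² = 4*z²)
√((X(D(4)) + c)² - 4216) = √((4*(4²)² + 25)² - 4216) = √((4*16² + 25)² - 4216) = √((4*256 + 25)² - 4216) = √((1024 + 25)² - 4216) = √(1049² - 4216) = √(1100401 - 4216) = √1096185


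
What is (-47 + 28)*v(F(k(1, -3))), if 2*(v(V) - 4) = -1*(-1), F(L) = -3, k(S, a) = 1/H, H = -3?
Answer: -171/2 ≈ -85.500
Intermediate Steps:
k(S, a) = -⅓ (k(S, a) = 1/(-3) = -⅓)
v(V) = 9/2 (v(V) = 4 + (-1*(-1))/2 = 4 + (½)*1 = 4 + ½ = 9/2)
(-47 + 28)*v(F(k(1, -3))) = (-47 + 28)*(9/2) = -19*9/2 = -171/2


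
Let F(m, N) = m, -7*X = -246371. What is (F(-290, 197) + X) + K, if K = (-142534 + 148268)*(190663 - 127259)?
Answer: 2545154093/7 ≈ 3.6359e+8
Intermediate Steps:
X = 246371/7 (X = -1/7*(-246371) = 246371/7 ≈ 35196.)
K = 363558536 (K = 5734*63404 = 363558536)
(F(-290, 197) + X) + K = (-290 + 246371/7) + 363558536 = 244341/7 + 363558536 = 2545154093/7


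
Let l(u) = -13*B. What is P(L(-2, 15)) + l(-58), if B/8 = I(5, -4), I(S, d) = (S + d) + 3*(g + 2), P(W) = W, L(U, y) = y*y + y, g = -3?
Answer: 448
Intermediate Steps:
L(U, y) = y + y**2 (L(U, y) = y**2 + y = y + y**2)
I(S, d) = -3 + S + d (I(S, d) = (S + d) + 3*(-3 + 2) = (S + d) + 3*(-1) = (S + d) - 3 = -3 + S + d)
B = -16 (B = 8*(-3 + 5 - 4) = 8*(-2) = -16)
l(u) = 208 (l(u) = -13*(-16) = 208)
P(L(-2, 15)) + l(-58) = 15*(1 + 15) + 208 = 15*16 + 208 = 240 + 208 = 448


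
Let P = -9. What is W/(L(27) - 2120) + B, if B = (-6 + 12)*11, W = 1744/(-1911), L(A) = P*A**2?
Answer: 1094901550/16589391 ≈ 66.000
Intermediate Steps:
L(A) = -9*A**2
W = -1744/1911 (W = 1744*(-1/1911) = -1744/1911 ≈ -0.91261)
B = 66 (B = 6*11 = 66)
W/(L(27) - 2120) + B = -1744/(1911*(-9*27**2 - 2120)) + 66 = -1744/(1911*(-9*729 - 2120)) + 66 = -1744/(1911*(-6561 - 2120)) + 66 = -1744/1911/(-8681) + 66 = -1744/1911*(-1/8681) + 66 = 1744/16589391 + 66 = 1094901550/16589391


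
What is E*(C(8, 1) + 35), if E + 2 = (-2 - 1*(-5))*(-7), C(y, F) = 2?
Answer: -851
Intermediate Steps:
E = -23 (E = -2 + (-2 - 1*(-5))*(-7) = -2 + (-2 + 5)*(-7) = -2 + 3*(-7) = -2 - 21 = -23)
E*(C(8, 1) + 35) = -23*(2 + 35) = -23*37 = -851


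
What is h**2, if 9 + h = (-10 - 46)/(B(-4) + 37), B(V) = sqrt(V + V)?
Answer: (-150673*I + 14004*sqrt(2))/(-1361*I + 148*sqrt(2)) ≈ 110.34 - 2.4166*I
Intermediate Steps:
B(V) = sqrt(2)*sqrt(V) (B(V) = sqrt(2*V) = sqrt(2)*sqrt(V))
h = -9 - 56/(37 + 2*I*sqrt(2)) (h = -9 + (-10 - 46)/(sqrt(2)*sqrt(-4) + 37) = -9 - 56/(sqrt(2)*(2*I) + 37) = -9 - 56/(2*I*sqrt(2) + 37) = -9 - 56/(37 + 2*I*sqrt(2)) ≈ -10.505 + 0.11503*I)
h**2 = ((-18*sqrt(2) + 389*I)/(-37*I + 2*sqrt(2)))**2 = (-18*sqrt(2) + 389*I)**2/(-37*I + 2*sqrt(2))**2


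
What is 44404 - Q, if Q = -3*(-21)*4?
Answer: 44152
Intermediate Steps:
Q = 252 (Q = 63*4 = 252)
44404 - Q = 44404 - 1*252 = 44404 - 252 = 44152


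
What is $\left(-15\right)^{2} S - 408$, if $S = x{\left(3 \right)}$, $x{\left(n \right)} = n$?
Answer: $267$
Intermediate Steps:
$S = 3$
$\left(-15\right)^{2} S - 408 = \left(-15\right)^{2} \cdot 3 - 408 = 225 \cdot 3 - 408 = 675 - 408 = 267$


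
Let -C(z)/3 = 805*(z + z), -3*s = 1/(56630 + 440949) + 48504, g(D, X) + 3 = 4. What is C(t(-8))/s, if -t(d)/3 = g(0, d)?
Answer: -21629759130/24134571817 ≈ -0.89621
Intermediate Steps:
g(D, X) = 1 (g(D, X) = -3 + 4 = 1)
t(d) = -3 (t(d) = -3*1 = -3)
s = -24134571817/1492737 (s = -(1/(56630 + 440949) + 48504)/3 = -(1/497579 + 48504)/3 = -⅓*24134571817/497579 = -24134571817/1492737 ≈ -16168.)
C(z) = -4830*z (C(z) = -2415*(z + z) = -2415*2*z = -4830*z)
C(t(-8))/s = (-4830*(-3))/(-24134571817/1492737) = 14490*(-1492737/24134571817) = -21629759130/24134571817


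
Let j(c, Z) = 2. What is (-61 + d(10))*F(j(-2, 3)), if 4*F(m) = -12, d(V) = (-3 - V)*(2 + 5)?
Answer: 456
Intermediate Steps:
d(V) = -21 - 7*V (d(V) = (-3 - V)*7 = -21 - 7*V)
F(m) = -3 (F(m) = (¼)*(-12) = -3)
(-61 + d(10))*F(j(-2, 3)) = (-61 + (-21 - 7*10))*(-3) = (-61 + (-21 - 70))*(-3) = (-61 - 91)*(-3) = -152*(-3) = 456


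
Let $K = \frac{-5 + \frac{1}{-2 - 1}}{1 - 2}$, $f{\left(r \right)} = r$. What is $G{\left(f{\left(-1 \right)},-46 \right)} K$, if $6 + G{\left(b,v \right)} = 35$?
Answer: $\frac{464}{3} \approx 154.67$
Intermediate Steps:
$G{\left(b,v \right)} = 29$ ($G{\left(b,v \right)} = -6 + 35 = 29$)
$K = \frac{16}{3}$ ($K = \frac{-5 + \frac{1}{-3}}{-1} = \left(-5 - \frac{1}{3}\right) \left(-1\right) = \left(- \frac{16}{3}\right) \left(-1\right) = \frac{16}{3} \approx 5.3333$)
$G{\left(f{\left(-1 \right)},-46 \right)} K = 29 \cdot \frac{16}{3} = \frac{464}{3}$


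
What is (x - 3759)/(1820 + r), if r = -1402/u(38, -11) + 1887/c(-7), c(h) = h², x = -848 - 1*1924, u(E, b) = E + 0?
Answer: -2026787/565308 ≈ -3.5853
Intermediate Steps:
u(E, b) = E
x = -2772 (x = -848 - 1924 = -2772)
r = 1504/931 (r = -1402/38 + 1887/((-7)²) = -1402*1/38 + 1887/49 = -701/19 + 1887*(1/49) = -701/19 + 1887/49 = 1504/931 ≈ 1.6155)
(x - 3759)/(1820 + r) = (-2772 - 3759)/(1820 + 1504/931) = -6531/1695924/931 = -6531*931/1695924 = -2026787/565308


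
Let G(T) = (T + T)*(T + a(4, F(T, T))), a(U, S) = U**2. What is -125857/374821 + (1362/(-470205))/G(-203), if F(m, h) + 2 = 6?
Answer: -748826245415462/2230116483322035 ≈ -0.33578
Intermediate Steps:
F(m, h) = 4 (F(m, h) = -2 + 6 = 4)
G(T) = 2*T*(16 + T) (G(T) = (T + T)*(T + 4**2) = (2*T)*(T + 16) = (2*T)*(16 + T) = 2*T*(16 + T))
-125857/374821 + (1362/(-470205))/G(-203) = -125857/374821 + (1362/(-470205))/((2*(-203)*(16 - 203))) = -125857*1/374821 + (1362*(-1/470205))/((2*(-203)*(-187))) = -125857/374821 - 454/156735/75922 = -125857/374821 - 454/156735*1/75922 = -125857/374821 - 227/5949817335 = -748826245415462/2230116483322035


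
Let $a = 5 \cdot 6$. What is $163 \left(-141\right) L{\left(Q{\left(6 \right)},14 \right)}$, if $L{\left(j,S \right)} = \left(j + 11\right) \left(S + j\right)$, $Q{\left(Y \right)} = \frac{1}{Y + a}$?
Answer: $- \frac{1535915585}{432} \approx -3.5554 \cdot 10^{6}$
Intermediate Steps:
$a = 30$
$Q{\left(Y \right)} = \frac{1}{30 + Y}$ ($Q{\left(Y \right)} = \frac{1}{Y + 30} = \frac{1}{30 + Y}$)
$L{\left(j,S \right)} = \left(11 + j\right) \left(S + j\right)$
$163 \left(-141\right) L{\left(Q{\left(6 \right)},14 \right)} = 163 \left(-141\right) \left(\left(\frac{1}{30 + 6}\right)^{2} + 11 \cdot 14 + \frac{11}{30 + 6} + \frac{14}{30 + 6}\right) = - 22983 \left(\left(\frac{1}{36}\right)^{2} + 154 + \frac{11}{36} + \frac{14}{36}\right) = - 22983 \left(\left(\frac{1}{36}\right)^{2} + 154 + 11 \cdot \frac{1}{36} + 14 \cdot \frac{1}{36}\right) = - 22983 \left(\frac{1}{1296} + 154 + \frac{11}{36} + \frac{7}{18}\right) = \left(-22983\right) \frac{200485}{1296} = - \frac{1535915585}{432}$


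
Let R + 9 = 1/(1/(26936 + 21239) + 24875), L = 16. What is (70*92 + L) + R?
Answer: 7725782651497/1198353126 ≈ 6447.0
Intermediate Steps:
R = -10785129959/1198353126 (R = -9 + 1/(1/(26936 + 21239) + 24875) = -9 + 1/(1/48175 + 24875) = -9 + 1/(1198353126/48175) = -9 + 48175/1198353126 = -10785129959/1198353126 ≈ -9.0000)
(70*92 + L) + R = (70*92 + 16) - 10785129959/1198353126 = (6440 + 16) - 10785129959/1198353126 = 6456 - 10785129959/1198353126 = 7725782651497/1198353126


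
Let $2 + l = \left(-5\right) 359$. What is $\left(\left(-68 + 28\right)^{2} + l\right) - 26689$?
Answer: $-26886$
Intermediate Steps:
$l = -1797$ ($l = -2 - 1795 = -1797$)
$\left(\left(-68 + 28\right)^{2} + l\right) - 26689 = \left(\left(-68 + 28\right)^{2} - 1797\right) - 26689 = \left(\left(-40\right)^{2} - 1797\right) - 26689 = \left(1600 - 1797\right) - 26689 = -197 - 26689 = -26886$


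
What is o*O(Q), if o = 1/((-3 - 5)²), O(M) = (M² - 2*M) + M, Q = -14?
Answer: 105/32 ≈ 3.2813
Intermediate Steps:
O(M) = M² - M
o = 1/64 (o = 1/((-8)²) = 1/64 ≈ 0.015625)
o*O(Q) = (-14*(-1 - 14))/64 = (-14*(-15))/64 = (1/64)*210 = 105/32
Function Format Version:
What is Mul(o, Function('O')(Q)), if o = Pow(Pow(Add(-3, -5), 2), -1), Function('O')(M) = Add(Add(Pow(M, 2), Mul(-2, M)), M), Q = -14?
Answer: Rational(105, 32) ≈ 3.2813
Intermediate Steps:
Function('O')(M) = Add(Pow(M, 2), Mul(-1, M))
o = Rational(1, 64) (o = Pow(Pow(-8, 2), -1) = Pow(64, -1) = Rational(1, 64) ≈ 0.015625)
Mul(o, Function('O')(Q)) = Mul(Rational(1, 64), Mul(-14, Add(-1, -14))) = Mul(Rational(1, 64), Mul(-14, -15)) = Mul(Rational(1, 64), 210) = Rational(105, 32)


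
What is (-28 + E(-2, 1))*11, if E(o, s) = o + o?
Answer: -352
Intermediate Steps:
E(o, s) = 2*o
(-28 + E(-2, 1))*11 = (-28 + 2*(-2))*11 = (-28 - 4)*11 = -32*11 = -352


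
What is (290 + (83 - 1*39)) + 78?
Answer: 412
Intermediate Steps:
(290 + (83 - 1*39)) + 78 = (290 + (83 - 39)) + 78 = (290 + 44) + 78 = 334 + 78 = 412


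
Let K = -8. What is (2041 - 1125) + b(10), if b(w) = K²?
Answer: 980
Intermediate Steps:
b(w) = 64 (b(w) = (-8)² = 64)
(2041 - 1125) + b(10) = (2041 - 1125) + 64 = 916 + 64 = 980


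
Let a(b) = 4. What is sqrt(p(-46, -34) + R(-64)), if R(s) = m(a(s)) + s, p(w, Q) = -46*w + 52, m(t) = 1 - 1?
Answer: 2*sqrt(526) ≈ 45.869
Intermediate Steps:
m(t) = 0
p(w, Q) = 52 - 46*w
R(s) = s (R(s) = 0 + s = s)
sqrt(p(-46, -34) + R(-64)) = sqrt((52 - 46*(-46)) - 64) = sqrt((52 + 2116) - 64) = sqrt(2168 - 64) = sqrt(2104) = 2*sqrt(526)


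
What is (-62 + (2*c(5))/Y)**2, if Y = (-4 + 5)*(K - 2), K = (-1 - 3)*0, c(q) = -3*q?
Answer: 2209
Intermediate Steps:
K = 0 (K = -4*0 = 0)
Y = -2 (Y = (-4 + 5)*(0 - 2) = 1*(-2) = -2)
(-62 + (2*c(5))/Y)**2 = (-62 + (2*(-3*5))/(-2))**2 = (-62 + (2*(-15))*(-1/2))**2 = (-62 - 30*(-1/2))**2 = (-62 + 15)**2 = (-47)**2 = 2209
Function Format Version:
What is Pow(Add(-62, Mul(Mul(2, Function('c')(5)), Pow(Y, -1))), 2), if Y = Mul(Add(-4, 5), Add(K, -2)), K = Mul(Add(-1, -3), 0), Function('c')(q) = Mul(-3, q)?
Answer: 2209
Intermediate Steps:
K = 0 (K = Mul(-4, 0) = 0)
Y = -2 (Y = Mul(Add(-4, 5), Add(0, -2)) = Mul(1, -2) = -2)
Pow(Add(-62, Mul(Mul(2, Function('c')(5)), Pow(Y, -1))), 2) = Pow(Add(-62, Mul(Mul(2, Mul(-3, 5)), Pow(-2, -1))), 2) = Pow(Add(-62, Mul(Mul(2, -15), Rational(-1, 2))), 2) = Pow(Add(-62, Mul(-30, Rational(-1, 2))), 2) = Pow(Add(-62, 15), 2) = Pow(-47, 2) = 2209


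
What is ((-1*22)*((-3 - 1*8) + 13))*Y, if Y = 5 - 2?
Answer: -132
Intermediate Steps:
Y = 3
((-1*22)*((-3 - 1*8) + 13))*Y = ((-1*22)*((-3 - 1*8) + 13))*3 = -22*((-3 - 8) + 13)*3 = -22*(-11 + 13)*3 = -22*2*3 = -44*3 = -132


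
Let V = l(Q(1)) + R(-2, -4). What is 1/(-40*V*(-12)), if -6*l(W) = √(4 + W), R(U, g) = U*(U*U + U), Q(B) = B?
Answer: -3/5710 + √5/45680 ≈ -0.00047644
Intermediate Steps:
R(U, g) = U*(U + U²) (R(U, g) = U*(U² + U) = U*(U + U²))
l(W) = -√(4 + W)/6
V = -4 - √5/6 (V = -√(4 + 1)/6 + (-2)²*(1 - 2) = -√5/6 + 4*(-1) = -√5/6 - 4 = -4 - √5/6 ≈ -4.3727)
1/(-40*V*(-12)) = 1/(-40*(-4 - √5/6)*(-12)) = 1/((160 + 20*√5/3)*(-12)) = 1/(-1920 - 80*√5)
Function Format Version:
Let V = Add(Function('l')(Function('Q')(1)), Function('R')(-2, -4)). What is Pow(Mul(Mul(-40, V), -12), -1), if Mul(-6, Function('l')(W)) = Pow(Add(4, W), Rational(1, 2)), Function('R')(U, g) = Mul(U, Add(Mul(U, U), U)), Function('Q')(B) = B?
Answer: Add(Rational(-3, 5710), Mul(Rational(1, 45680), Pow(5, Rational(1, 2)))) ≈ -0.00047644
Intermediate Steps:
Function('R')(U, g) = Mul(U, Add(U, Pow(U, 2))) (Function('R')(U, g) = Mul(U, Add(Pow(U, 2), U)) = Mul(U, Add(U, Pow(U, 2))))
Function('l')(W) = Mul(Rational(-1, 6), Pow(Add(4, W), Rational(1, 2)))
V = Add(-4, Mul(Rational(-1, 6), Pow(5, Rational(1, 2)))) (V = Add(Mul(Rational(-1, 6), Pow(Add(4, 1), Rational(1, 2))), Mul(Pow(-2, 2), Add(1, -2))) = Add(Mul(Rational(-1, 6), Pow(5, Rational(1, 2))), Mul(4, -1)) = Add(Mul(Rational(-1, 6), Pow(5, Rational(1, 2))), -4) = Add(-4, Mul(Rational(-1, 6), Pow(5, Rational(1, 2)))) ≈ -4.3727)
Pow(Mul(Mul(-40, V), -12), -1) = Pow(Mul(Mul(-40, Add(-4, Mul(Rational(-1, 6), Pow(5, Rational(1, 2))))), -12), -1) = Pow(Mul(Add(160, Mul(Rational(20, 3), Pow(5, Rational(1, 2)))), -12), -1) = Pow(Add(-1920, Mul(-80, Pow(5, Rational(1, 2)))), -1)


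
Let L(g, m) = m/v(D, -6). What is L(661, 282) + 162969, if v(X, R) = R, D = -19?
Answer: 162922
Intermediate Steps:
L(g, m) = -m/6 (L(g, m) = m/(-6) = m*(-1/6) = -m/6)
L(661, 282) + 162969 = -1/6*282 + 162969 = -47 + 162969 = 162922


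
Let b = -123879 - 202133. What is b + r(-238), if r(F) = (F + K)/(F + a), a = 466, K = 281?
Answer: -74330693/228 ≈ -3.2601e+5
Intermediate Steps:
r(F) = (281 + F)/(466 + F) (r(F) = (F + 281)/(F + 466) = (281 + F)/(466 + F))
b = -326012
b + r(-238) = -326012 + (281 - 238)/(466 - 238) = -326012 + 43/228 = -74330693/228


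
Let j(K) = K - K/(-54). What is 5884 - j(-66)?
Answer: 53561/9 ≈ 5951.2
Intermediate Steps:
j(K) = 55*K/54 (j(K) = K - K*(-1)/54 = K - (-1)*K/54 = K + K/54 = 55*K/54)
5884 - j(-66) = 5884 - 55*(-66)/54 = 5884 - 1*(-605/9) = 5884 + 605/9 = 53561/9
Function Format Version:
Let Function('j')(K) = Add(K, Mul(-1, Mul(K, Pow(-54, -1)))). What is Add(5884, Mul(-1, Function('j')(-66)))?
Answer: Rational(53561, 9) ≈ 5951.2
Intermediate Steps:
Function('j')(K) = Mul(Rational(55, 54), K) (Function('j')(K) = Add(K, Mul(-1, Mul(K, Rational(-1, 54)))) = Add(K, Mul(-1, Mul(Rational(-1, 54), K))) = Add(K, Mul(Rational(1, 54), K)) = Mul(Rational(55, 54), K))
Add(5884, Mul(-1, Function('j')(-66))) = Add(5884, Mul(-1, Mul(Rational(55, 54), -66))) = Add(5884, Mul(-1, Rational(-605, 9))) = Add(5884, Rational(605, 9)) = Rational(53561, 9)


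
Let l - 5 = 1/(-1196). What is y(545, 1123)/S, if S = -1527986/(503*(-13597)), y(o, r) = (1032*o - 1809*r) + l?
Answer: -12016621654829523/1827471256 ≈ -6.5755e+6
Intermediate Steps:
l = 5979/1196 (l = 5 + 1/(-1196) = 5 - 1/1196 = 5979/1196 ≈ 4.9992)
y(o, r) = 5979/1196 - 1809*r + 1032*o (y(o, r) = (1032*o - 1809*r) + 5979/1196 = (-1809*r + 1032*o) + 5979/1196 = 5979/1196 - 1809*r + 1032*o)
S = 1527986/6839291 (S = -1527986/(-6839291) = -1527986*(-1/6839291) = 1527986/6839291 ≈ 0.22341)
y(545, 1123)/S = (5979/1196 - 1809*1123 + 1032*545)/(1527986/6839291) = (5979/1196 - 2031507 + 562440)*(6839291/1527986) = -1756998153/1196*6839291/1527986 = -12016621654829523/1827471256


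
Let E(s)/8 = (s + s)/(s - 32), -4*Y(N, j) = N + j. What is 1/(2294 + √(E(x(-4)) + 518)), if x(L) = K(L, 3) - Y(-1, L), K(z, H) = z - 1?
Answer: 175491/402536527 - 3*√1354118/805073054 ≈ 0.00043163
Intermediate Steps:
Y(N, j) = -N/4 - j/4 (Y(N, j) = -(N + j)/4 = -N/4 - j/4)
K(z, H) = -1 + z
x(L) = -5/4 + 5*L/4 (x(L) = (-1 + L) - (-¼*(-1) - L/4) = (-1 + L) - (¼ - L/4) = (-1 + L) + (-¼ + L/4) = -5/4 + 5*L/4)
E(s) = 16*s/(-32 + s) (E(s) = 8*((s + s)/(s - 32)) = 8*((2*s)/(-32 + s)) = 8*(2*s/(-32 + s)) = 16*s/(-32 + s))
1/(2294 + √(E(x(-4)) + 518)) = 1/(2294 + √(16*(-5/4 + (5/4)*(-4))/(-32 + (-5/4 + (5/4)*(-4))) + 518)) = 1/(2294 + √(16*(-5/4 - 5)/(-32 + (-5/4 - 5)) + 518)) = 1/(2294 + √(16*(-25/4)/(-32 - 25/4) + 518)) = 1/(2294 + √(16*(-25/4)/(-153/4) + 518)) = 1/(2294 + √(16*(-25/4)*(-4/153) + 518)) = 1/(2294 + √(400/153 + 518)) = 1/(2294 + √(79654/153)) = 1/(2294 + √1354118/51)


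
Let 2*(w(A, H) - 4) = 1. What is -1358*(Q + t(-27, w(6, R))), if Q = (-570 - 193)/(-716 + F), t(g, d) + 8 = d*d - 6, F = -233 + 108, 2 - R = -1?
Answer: -16348283/1682 ≈ -9719.5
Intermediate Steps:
R = 3 (R = 2 - 1*(-1) = 2 + 1 = 3)
F = -125
w(A, H) = 9/2 (w(A, H) = 4 + (1/2)*1 = 4 + 1/2 = 9/2)
t(g, d) = -14 + d**2 (t(g, d) = -8 + (d*d - 6) = -8 + (d**2 - 6) = -8 + (-6 + d**2) = -14 + d**2)
Q = 763/841 (Q = (-570 - 193)/(-716 - 125) = -763/(-841) = -763*(-1/841) = 763/841 ≈ 0.90725)
-1358*(Q + t(-27, w(6, R))) = -1358*(763/841 + (-14 + (9/2)**2)) = -1358*(763/841 + (-14 + 81/4)) = -1358*(763/841 + 25/4) = -1358*24077/3364 = -16348283/1682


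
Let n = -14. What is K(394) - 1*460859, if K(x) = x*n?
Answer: -466375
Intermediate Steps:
K(x) = -14*x (K(x) = x*(-14) = -14*x)
K(394) - 1*460859 = -14*394 - 1*460859 = -5516 - 460859 = -466375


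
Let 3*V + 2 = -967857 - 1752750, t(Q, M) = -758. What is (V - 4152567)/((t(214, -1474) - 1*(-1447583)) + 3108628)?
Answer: -2168330/1952337 ≈ -1.1106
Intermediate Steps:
V = -2720609/3 (V = -2/3 + (-967857 - 1752750)/3 = -2/3 + (1/3)*(-2720607) = -2/3 - 906869 = -2720609/3 ≈ -9.0687e+5)
(V - 4152567)/((t(214, -1474) - 1*(-1447583)) + 3108628) = (-2720609/3 - 4152567)/((-758 - 1*(-1447583)) + 3108628) = -15178310/(3*((-758 + 1447583) + 3108628)) = -15178310/(3*(1446825 + 3108628)) = -15178310/3/4555453 = -15178310/3*1/4555453 = -2168330/1952337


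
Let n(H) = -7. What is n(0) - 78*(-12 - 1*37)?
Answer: 3815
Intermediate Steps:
n(0) - 78*(-12 - 1*37) = -7 - 78*(-12 - 1*37) = -7 - 78*(-12 - 37) = -7 - 78*(-49) = -7 + 3822 = 3815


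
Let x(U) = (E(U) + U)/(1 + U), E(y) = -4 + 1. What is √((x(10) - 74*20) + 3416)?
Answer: 9*√2893/11 ≈ 44.007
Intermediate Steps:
E(y) = -3
x(U) = (-3 + U)/(1 + U)
√((x(10) - 74*20) + 3416) = √(((-3 + 10)/(1 + 10) - 74*20) + 3416) = √((7/11 - 1480) + 3416) = √(-16273/11 + 3416) = √(21303/11) = 9*√2893/11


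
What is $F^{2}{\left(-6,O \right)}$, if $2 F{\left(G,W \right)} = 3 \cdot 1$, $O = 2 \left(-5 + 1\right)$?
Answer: $\frac{9}{4} \approx 2.25$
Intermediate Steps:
$O = -8$ ($O = 2 \left(-4\right) = -8$)
$F{\left(G,W \right)} = \frac{3}{2}$ ($F{\left(G,W \right)} = \frac{3 \cdot 1}{2} = \frac{1}{2} \cdot 3 = \frac{3}{2}$)
$F^{2}{\left(-6,O \right)} = \left(\frac{3}{2}\right)^{2} = \frac{9}{4}$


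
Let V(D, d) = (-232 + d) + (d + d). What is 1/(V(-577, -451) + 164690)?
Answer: 1/163105 ≈ 6.1310e-6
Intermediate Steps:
V(D, d) = -232 + 3*d (V(D, d) = (-232 + d) + 2*d = -232 + 3*d)
1/(V(-577, -451) + 164690) = 1/((-232 + 3*(-451)) + 164690) = 1/((-232 - 1353) + 164690) = 1/(-1585 + 164690) = 1/163105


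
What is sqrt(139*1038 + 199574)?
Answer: 4*sqrt(21491) ≈ 586.39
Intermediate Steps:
sqrt(139*1038 + 199574) = sqrt(144282 + 199574) = sqrt(343856) = 4*sqrt(21491)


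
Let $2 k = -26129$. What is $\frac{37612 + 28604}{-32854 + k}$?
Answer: $- \frac{132432}{91837} \approx -1.442$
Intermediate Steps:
$k = - \frac{26129}{2}$ ($k = \frac{1}{2} \left(-26129\right) = - \frac{26129}{2} \approx -13065.0$)
$\frac{37612 + 28604}{-32854 + k} = \frac{37612 + 28604}{-32854 - \frac{26129}{2}} = \frac{66216}{- \frac{91837}{2}} = 66216 \left(- \frac{2}{91837}\right) = - \frac{132432}{91837}$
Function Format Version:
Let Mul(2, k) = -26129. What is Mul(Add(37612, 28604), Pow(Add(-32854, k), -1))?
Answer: Rational(-132432, 91837) ≈ -1.4420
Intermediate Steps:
k = Rational(-26129, 2) (k = Mul(Rational(1, 2), -26129) = Rational(-26129, 2) ≈ -13065.)
Mul(Add(37612, 28604), Pow(Add(-32854, k), -1)) = Mul(Add(37612, 28604), Pow(Add(-32854, Rational(-26129, 2)), -1)) = Mul(66216, Pow(Rational(-91837, 2), -1)) = Mul(66216, Rational(-2, 91837)) = Rational(-132432, 91837)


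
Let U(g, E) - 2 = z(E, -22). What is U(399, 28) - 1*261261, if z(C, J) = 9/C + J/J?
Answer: -7315215/28 ≈ -2.6126e+5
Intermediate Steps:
z(C, J) = 1 + 9/C (z(C, J) = 9/C + 1 = 1 + 9/C)
U(g, E) = 2 + (9 + E)/E
U(399, 28) - 1*261261 = (3 + 9/28) - 1*261261 = (3 + 9*(1/28)) - 261261 = (3 + 9/28) - 261261 = 93/28 - 261261 = -7315215/28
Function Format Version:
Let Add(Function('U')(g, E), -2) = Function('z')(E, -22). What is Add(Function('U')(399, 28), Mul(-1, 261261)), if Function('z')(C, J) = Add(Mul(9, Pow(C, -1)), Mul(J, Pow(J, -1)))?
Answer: Rational(-7315215, 28) ≈ -2.6126e+5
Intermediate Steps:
Function('z')(C, J) = Add(1, Mul(9, Pow(C, -1))) (Function('z')(C, J) = Add(Mul(9, Pow(C, -1)), 1) = Add(1, Mul(9, Pow(C, -1))))
Function('U')(g, E) = Add(2, Mul(Pow(E, -1), Add(9, E)))
Add(Function('U')(399, 28), Mul(-1, 261261)) = Add(Add(3, Mul(9, Pow(28, -1))), Mul(-1, 261261)) = Add(Add(3, Mul(9, Rational(1, 28))), -261261) = Add(Add(3, Rational(9, 28)), -261261) = Add(Rational(93, 28), -261261) = Rational(-7315215, 28)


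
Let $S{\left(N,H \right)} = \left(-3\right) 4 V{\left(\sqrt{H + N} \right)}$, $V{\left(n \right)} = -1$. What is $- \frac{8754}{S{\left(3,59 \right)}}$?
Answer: $- \frac{1459}{2} \approx -729.5$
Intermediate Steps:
$S{\left(N,H \right)} = 12$ ($S{\left(N,H \right)} = \left(-3\right) 4 \left(-1\right) = \left(-12\right) \left(-1\right) = 12$)
$- \frac{8754}{S{\left(3,59 \right)}} = - \frac{8754}{12} = \left(-8754\right) \frac{1}{12} = - \frac{1459}{2}$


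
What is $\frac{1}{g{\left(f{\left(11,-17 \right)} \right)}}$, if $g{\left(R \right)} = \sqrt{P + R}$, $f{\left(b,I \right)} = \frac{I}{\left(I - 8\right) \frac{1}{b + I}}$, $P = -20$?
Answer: $- \frac{5 i \sqrt{602}}{602} \approx - 0.20378 i$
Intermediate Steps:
$f{\left(b,I \right)} = \frac{I \left(I + b\right)}{-8 + I}$ ($f{\left(b,I \right)} = \frac{I}{\left(-8 + I\right) \frac{1}{I + b}} = \frac{I}{\frac{1}{I + b} \left(-8 + I\right)} = I \frac{I + b}{-8 + I} = \frac{I \left(I + b\right)}{-8 + I}$)
$g{\left(R \right)} = \sqrt{-20 + R}$
$\frac{1}{g{\left(f{\left(11,-17 \right)} \right)}} = \frac{1}{\sqrt{-20 - \frac{17 \left(-17 + 11\right)}{-8 - 17}}} = \frac{1}{\sqrt{-20 - 17 \frac{1}{-25} \left(-6\right)}} = \frac{1}{\sqrt{-20 - \left(- \frac{17}{25}\right) \left(-6\right)}} = \frac{1}{\sqrt{-20 - \frac{102}{25}}} = \frac{1}{\sqrt{- \frac{602}{25}}} = \frac{1}{\frac{1}{5} i \sqrt{602}} = - \frac{5 i \sqrt{602}}{602}$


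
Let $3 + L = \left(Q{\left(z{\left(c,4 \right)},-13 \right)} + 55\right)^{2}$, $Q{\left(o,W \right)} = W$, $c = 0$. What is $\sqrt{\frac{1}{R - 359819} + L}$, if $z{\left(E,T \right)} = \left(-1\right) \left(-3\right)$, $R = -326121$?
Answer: $\frac{\sqrt{207143649033415}}{342970} \approx 41.964$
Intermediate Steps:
$z{\left(E,T \right)} = 3$
$L = 1761$ ($L = -3 + \left(-13 + 55\right)^{2} = -3 + 42^{2} = -3 + 1764 = 1761$)
$\sqrt{\frac{1}{R - 359819} + L} = \sqrt{\frac{1}{-326121 - 359819} + 1761} = \sqrt{\frac{1}{-685940} + 1761} = \sqrt{- \frac{1}{685940} + 1761} = \sqrt{\frac{1207940339}{685940}} = \frac{\sqrt{207143649033415}}{342970}$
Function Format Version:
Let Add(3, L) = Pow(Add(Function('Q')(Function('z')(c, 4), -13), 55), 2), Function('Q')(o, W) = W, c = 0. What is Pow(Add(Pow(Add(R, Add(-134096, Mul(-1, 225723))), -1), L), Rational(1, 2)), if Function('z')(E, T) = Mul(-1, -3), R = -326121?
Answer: Mul(Rational(1, 342970), Pow(207143649033415, Rational(1, 2))) ≈ 41.964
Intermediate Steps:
Function('z')(E, T) = 3
L = 1761 (L = Add(-3, Pow(Add(-13, 55), 2)) = Add(-3, Pow(42, 2)) = Add(-3, 1764) = 1761)
Pow(Add(Pow(Add(R, Add(-134096, Mul(-1, 225723))), -1), L), Rational(1, 2)) = Pow(Add(Pow(Add(-326121, Add(-134096, Mul(-1, 225723))), -1), 1761), Rational(1, 2)) = Pow(Add(Pow(Add(-326121, Add(-134096, -225723)), -1), 1761), Rational(1, 2)) = Pow(Add(Pow(Add(-326121, -359819), -1), 1761), Rational(1, 2)) = Pow(Add(Pow(-685940, -1), 1761), Rational(1, 2)) = Pow(Add(Rational(-1, 685940), 1761), Rational(1, 2)) = Pow(Rational(1207940339, 685940), Rational(1, 2)) = Mul(Rational(1, 342970), Pow(207143649033415, Rational(1, 2)))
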